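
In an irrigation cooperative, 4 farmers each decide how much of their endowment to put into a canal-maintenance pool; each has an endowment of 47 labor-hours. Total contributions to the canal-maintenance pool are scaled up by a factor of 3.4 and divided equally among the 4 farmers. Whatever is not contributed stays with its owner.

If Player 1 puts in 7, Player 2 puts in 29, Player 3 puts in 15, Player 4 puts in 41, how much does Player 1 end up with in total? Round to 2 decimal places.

Total contributed: 7 + 29 + 15 + 41 = 92.
Each receives 3.4 × 92 / 4 = 78.20 from the canal-maintenance pool.
Player 1 keeps 47 − 7 = 40, so Player 1's payoff is 40 + 78.20 = 118.20.

118.20 labor-hours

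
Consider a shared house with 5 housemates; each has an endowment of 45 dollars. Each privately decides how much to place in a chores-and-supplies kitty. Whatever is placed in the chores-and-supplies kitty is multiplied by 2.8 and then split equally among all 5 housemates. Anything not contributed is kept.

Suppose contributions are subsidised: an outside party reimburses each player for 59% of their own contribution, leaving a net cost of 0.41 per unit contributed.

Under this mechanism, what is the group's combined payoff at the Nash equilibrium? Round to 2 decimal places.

762.75 dollars

Under the mechanism each unit contributed yields (2.8/5) / 0.41 = 1.3659 back to its contributor per unit of net cost, which exceeds 1, making full contribution the dominant choice for everyone.
So the Nash equilibrium is full contribution by all 5; the group earns 5 × (45 × 0.59 + 2.8 × 45) = 762.75.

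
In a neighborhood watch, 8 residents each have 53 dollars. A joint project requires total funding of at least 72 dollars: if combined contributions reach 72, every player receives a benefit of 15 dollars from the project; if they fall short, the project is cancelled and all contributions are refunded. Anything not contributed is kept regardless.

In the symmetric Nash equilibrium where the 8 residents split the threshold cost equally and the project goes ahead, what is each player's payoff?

59 dollars

Equal share of the threshold: 72/8 = 9.
At this profile no one gains by cutting their contribution: any cut drops the total below 72, the project is cancelled, contributions are refunded, and the deviator ends with 53, which is less than 53 − 9 + 15 = 59. Contributing more than 9 just wastes the excess. So contributing exactly 9 is a best response.
Each player's payoff: 53 − 9 + 15 = 59.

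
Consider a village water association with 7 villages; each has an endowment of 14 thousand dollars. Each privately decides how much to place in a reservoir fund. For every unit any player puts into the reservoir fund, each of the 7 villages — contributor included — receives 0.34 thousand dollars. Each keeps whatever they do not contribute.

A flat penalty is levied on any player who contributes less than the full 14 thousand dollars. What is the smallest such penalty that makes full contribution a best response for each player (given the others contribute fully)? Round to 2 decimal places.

Given the others contribute fully, the best deviation is to contribute 0 (any partial contribution still incurs the fine and gives up units whose private return 0.34 is below 1).
Deviating from 14 to 0 saves 14 thousand dollars but forfeits the deviator's share of the drop in the reservoir fund: 0.34 × 14 = 4.76.
So the deviation gain is 14 − 4.76 = 9.24, and the fine must be at least 9.24 thousand dollars to wipe it out.

9.24 thousand dollars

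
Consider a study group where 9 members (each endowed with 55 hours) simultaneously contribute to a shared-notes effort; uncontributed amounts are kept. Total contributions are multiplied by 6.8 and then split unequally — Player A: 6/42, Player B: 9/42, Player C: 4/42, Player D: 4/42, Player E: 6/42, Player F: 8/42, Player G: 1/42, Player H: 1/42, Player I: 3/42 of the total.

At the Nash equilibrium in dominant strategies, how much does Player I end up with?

108.43 hours

Player j's private return per contributed unit is 6.8 × (j's share). Contributing is weakly dominant for j when that share is at least 1/6.8 = 0.1471, and contributing 0 is dominant otherwise.
The shares above 0.1471 belong to Player B and Player F, contributing 55 each; the remaining 7 contribute 0. Total contributed: 110.
Player I keeps 55 and receives 6.8 × 110 × 3/42 = 53.43 from the shared-notes effort, for a payoff of 108.43.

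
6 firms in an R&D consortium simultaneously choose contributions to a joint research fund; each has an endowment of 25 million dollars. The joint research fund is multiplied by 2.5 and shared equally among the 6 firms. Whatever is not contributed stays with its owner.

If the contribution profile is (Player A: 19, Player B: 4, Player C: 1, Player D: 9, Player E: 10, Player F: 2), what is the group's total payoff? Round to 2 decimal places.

217.50 million dollars

Total contributed: 19 + 4 + 1 + 9 + 10 + 2 = 45; total kept: 6 × 25 − 45 = 105.
The joint research fund pays out 2.5 × 45 = 112.50 in aggregate.
Group total = 105 + 112.50 = 217.50.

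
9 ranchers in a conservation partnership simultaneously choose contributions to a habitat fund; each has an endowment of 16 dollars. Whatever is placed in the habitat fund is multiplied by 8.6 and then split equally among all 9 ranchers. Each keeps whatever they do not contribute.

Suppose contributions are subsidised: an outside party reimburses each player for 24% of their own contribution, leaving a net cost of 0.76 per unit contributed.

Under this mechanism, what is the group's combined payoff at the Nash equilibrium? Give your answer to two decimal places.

1272.96 dollars

Under the mechanism each unit contributed yields (8.6/9) / 0.76 = 1.2573 back to its contributor per unit of net cost, which exceeds 1, making full contribution the dominant choice for everyone.
So the Nash equilibrium is full contribution by all 9; the group earns 9 × (16 × 0.24 + 8.6 × 16) = 1272.96.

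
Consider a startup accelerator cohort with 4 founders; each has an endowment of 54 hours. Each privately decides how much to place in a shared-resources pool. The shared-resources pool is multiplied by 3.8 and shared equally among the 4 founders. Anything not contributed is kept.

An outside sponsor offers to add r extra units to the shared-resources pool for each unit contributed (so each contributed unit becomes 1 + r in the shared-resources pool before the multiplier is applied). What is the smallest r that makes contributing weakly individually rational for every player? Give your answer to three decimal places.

0.053

With matching at rate r, one contributed unit becomes (1 + r) in the shared-resources pool and returns 3.8 × (1 + r) / 4 to the contributor.
Setting this equal to 1: 1 + r = 4/3.8 = 1.0526.
So the minimum matching rate is r = 1.0526 − 1 = 0.053.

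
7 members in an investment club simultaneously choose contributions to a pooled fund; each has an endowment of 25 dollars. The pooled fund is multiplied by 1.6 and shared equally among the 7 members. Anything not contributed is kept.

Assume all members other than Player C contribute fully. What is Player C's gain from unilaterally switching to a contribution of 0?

Switching from a contribution of 25 to 0 lets Player C keep an extra 25 dollars, but lowers the pooled fund by 25, which costs Player C their own share of that drop: 1.6/7 × 25 = 5.71.
Net gain = 25 − 5.71 = 19.29. The private return per contributed unit (0.2286) is below 1, so free-riding is indeed the best response regardless of what the others do.

19.29 dollars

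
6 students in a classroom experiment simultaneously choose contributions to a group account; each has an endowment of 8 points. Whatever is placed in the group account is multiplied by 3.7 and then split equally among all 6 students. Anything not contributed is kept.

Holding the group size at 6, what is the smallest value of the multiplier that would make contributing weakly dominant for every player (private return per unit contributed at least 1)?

A contributed unit returns (multiplier)/6 to its contributor.
This reaches 1 exactly when the multiplier is 6.

6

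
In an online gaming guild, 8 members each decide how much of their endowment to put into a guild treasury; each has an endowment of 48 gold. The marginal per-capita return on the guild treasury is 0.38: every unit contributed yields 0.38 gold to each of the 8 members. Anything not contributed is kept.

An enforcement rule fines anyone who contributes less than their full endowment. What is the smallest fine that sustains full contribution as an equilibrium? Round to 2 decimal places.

Given the others contribute fully, the best deviation is to contribute 0 (any partial contribution still incurs the fine and gives up units whose private return 0.38 is below 1).
Deviating from 48 to 0 saves 48 gold but forfeits the deviator's share of the drop in the guild treasury: 0.38 × 48 = 18.24.
So the deviation gain is 48 − 18.24 = 29.76, and the fine must be at least 29.76 gold to wipe it out.

29.76 gold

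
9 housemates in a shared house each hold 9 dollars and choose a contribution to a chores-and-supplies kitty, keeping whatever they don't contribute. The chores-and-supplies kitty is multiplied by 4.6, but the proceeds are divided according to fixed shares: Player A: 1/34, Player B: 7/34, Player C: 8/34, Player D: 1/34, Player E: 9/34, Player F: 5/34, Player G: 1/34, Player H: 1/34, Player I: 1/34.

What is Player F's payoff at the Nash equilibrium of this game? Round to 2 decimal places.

Each unit j contributes comes back to j as 4.6 × (j's share), so j prefers to contribute only if that share exceeds 1/4.6 = 0.2174; otherwise keeping the unit dominates.
The shares above 0.2174 belong to Player C and Player E, contributing 9 each; the remaining 7 contribute 0. Total contributed: 18.
Player F keeps 9 and receives 4.6 × 18 × 5/34 = 12.18 from the chores-and-supplies kitty, for a payoff of 21.18.

21.18 dollars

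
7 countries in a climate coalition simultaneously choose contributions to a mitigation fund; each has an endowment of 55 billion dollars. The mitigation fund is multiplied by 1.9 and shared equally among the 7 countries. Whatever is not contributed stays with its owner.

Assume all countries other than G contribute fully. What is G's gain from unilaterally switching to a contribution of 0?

Switching from a contribution of 55 to 0 lets G keep an extra 55 billion dollars, but lowers the mitigation fund by 55, which costs G their own share of that drop: 1.9/7 × 55 = 14.93.
Net gain = 55 − 14.93 = 40.07. The private return per contributed unit (0.2714) is below 1, so free-riding is indeed the best response regardless of what the others do.

40.07 billion dollars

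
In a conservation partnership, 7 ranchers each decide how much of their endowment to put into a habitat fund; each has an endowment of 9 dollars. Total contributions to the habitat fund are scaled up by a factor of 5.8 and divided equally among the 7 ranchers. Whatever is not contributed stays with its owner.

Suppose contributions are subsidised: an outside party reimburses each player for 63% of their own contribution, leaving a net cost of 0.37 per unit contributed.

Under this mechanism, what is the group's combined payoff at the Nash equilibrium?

405.09 dollars

Under the mechanism each unit contributed yields (5.8/7) / 0.37 = 2.2394 back to its contributor per unit of net cost, which exceeds 1, making full contribution the dominant choice for everyone.
So the Nash equilibrium is full contribution by all 7; the group earns 7 × (9 × 0.63 + 5.8 × 9) = 405.09.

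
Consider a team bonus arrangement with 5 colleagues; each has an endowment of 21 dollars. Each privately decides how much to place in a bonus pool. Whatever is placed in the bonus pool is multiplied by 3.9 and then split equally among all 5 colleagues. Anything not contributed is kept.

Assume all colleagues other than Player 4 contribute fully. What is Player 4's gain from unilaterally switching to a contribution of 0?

4.62 dollars

Switching from a contribution of 21 to 0 lets Player 4 keep an extra 21 dollars, but lowers the bonus pool by 21, which costs Player 4 their own share of that drop: 3.9/5 × 21 = 16.38.
Net gain = 21 − 16.38 = 4.62. The private return per contributed unit (0.7800) is below 1, so free-riding is indeed the best response regardless of what the others do.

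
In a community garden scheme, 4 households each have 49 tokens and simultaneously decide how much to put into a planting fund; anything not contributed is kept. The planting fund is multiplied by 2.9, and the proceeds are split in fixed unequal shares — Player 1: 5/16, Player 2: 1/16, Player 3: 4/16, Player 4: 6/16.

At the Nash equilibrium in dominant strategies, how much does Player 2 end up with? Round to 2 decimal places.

57.88 tokens

For player j, contributing a unit is worthwhile iff 2.9 × (j's share) ≥ 1, i.e. iff j's share is at least 0.3448.
Player 4 alone (share 6/16) is above the threshold, contributing 49; the remaining 3 contribute 0. Total contributed: 49.
Player 2 keeps 49 and receives 2.9 × 49 × 1/16 = 8.88 from the planting fund, for a payoff of 57.88.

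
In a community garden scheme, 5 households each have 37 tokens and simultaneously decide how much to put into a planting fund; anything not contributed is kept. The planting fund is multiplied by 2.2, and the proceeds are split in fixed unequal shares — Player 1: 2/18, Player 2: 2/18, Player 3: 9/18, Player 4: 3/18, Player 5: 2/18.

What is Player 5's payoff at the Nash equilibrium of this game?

46.04 tokens

Each unit j contributes comes back to j as 2.2 × (j's share), so j prefers to contribute only if that share exceeds 1/2.2 = 0.4545; otherwise keeping the unit dominates.
Player 3 alone (share 9/18) is above the threshold, contributing 37; the remaining 4 contribute 0. Total contributed: 37.
Player 5 keeps 37 and receives 2.2 × 37 × 2/18 = 9.04 from the planting fund, for a payoff of 46.04.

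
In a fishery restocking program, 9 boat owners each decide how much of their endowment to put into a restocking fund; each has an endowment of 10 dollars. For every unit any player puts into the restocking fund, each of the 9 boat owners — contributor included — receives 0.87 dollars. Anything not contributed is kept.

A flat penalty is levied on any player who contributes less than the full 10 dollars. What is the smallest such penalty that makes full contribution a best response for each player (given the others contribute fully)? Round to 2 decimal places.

1.30 dollars

Given the others contribute fully, the best deviation is to contribute 0 (any partial contribution still incurs the fine and gives up units whose private return 0.87 is below 1).
Deviating from 10 to 0 saves 10 dollars but forfeits the deviator's share of the drop in the restocking fund: 0.87 × 10 = 8.70.
So the deviation gain is 10 − 8.70 = 1.30, and the fine must be at least 1.30 dollars to wipe it out.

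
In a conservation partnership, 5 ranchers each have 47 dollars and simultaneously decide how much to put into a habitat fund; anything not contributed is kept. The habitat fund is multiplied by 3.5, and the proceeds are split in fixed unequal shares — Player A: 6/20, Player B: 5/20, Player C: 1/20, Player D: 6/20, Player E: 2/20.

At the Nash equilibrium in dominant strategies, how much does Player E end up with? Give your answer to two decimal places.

A player with share s gets back 3.5·s per unit contributed, so full contribution is dominant for anyone with s > 1/3.5 = 0.2857 and zero contribution is dominant for anyone below.
Player A and Player D are above the threshold, contributing 47 each; the remaining 3 contribute 0. Total contributed: 94.
Player E keeps 47 and receives 3.5 × 94 × 2/20 = 32.90 from the habitat fund, for a payoff of 79.90.

79.90 dollars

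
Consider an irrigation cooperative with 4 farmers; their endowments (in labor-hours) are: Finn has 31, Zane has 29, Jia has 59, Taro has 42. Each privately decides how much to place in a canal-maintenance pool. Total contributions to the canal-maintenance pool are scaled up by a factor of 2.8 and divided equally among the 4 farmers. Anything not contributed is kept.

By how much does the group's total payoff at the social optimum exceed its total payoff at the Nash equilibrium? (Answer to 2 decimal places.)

The private return per contributed unit is 2.8/4 = 0.7000 < 1 for every player regardless of endowment, so the Nash equilibrium is zero contribution and the group total is Σ E_j = 31 + 29 + 59 + 42 = 161.
Each contributed unit returns 2.800 to the group, so the social optimum is full contribution by everyone: group total = 2.800 × 161 = 450.80.
Efficiency loss = (2.800 − 1) × 161 = 289.80.

289.80 labor-hours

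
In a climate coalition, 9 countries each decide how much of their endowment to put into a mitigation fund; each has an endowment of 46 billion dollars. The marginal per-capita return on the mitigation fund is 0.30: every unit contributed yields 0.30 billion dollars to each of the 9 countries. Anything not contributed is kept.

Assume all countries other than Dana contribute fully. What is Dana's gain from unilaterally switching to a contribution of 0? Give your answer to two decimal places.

32.20 billion dollars

Switching from a contribution of 46 to 0 lets Dana keep an extra 46 billion dollars, but lowers the mitigation fund by 46, which costs Dana their own share of that drop: 0.30 × 46 = 13.80.
Net gain = 46 − 13.80 = 32.20. The private return per contributed unit (0.30) is below 1, so free-riding is indeed the best response regardless of what the others do.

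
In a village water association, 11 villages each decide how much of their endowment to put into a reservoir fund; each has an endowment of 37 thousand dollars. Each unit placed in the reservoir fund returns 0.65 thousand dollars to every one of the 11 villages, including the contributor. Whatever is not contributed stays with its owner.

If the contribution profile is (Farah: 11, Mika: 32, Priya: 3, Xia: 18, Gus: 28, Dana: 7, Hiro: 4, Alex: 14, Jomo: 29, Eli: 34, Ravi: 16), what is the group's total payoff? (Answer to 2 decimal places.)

1612.40 thousand dollars

Total contributed: 11 + 32 + 3 + 18 + 28 + 7 + 4 + 14 + 29 + 34 + 16 = 196; total kept: 11 × 37 − 196 = 211.
The reservoir fund pays out 0.65 × 11 × 196 = 1401.40 in aggregate.
Group total = 211 + 1401.40 = 1612.40.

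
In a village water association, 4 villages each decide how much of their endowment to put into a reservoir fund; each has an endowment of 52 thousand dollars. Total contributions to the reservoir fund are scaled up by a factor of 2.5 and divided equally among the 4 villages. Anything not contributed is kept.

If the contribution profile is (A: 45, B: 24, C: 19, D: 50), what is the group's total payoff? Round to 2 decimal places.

415.00 thousand dollars

Total contributed: 45 + 24 + 19 + 50 = 138; total kept: 4 × 52 − 138 = 70.
The reservoir fund pays out 2.5 × 138 = 345.00 in aggregate.
Group total = 70 + 345.00 = 415.00.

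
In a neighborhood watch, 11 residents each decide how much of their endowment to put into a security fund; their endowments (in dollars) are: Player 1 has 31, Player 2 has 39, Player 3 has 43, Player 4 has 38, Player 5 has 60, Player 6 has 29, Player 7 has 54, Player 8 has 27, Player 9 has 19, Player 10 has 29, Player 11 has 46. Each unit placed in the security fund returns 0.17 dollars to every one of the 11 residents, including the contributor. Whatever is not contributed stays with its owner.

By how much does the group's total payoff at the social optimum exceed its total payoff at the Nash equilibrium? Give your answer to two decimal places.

361.05 dollars

The private return per contributed unit is 0.17 < 1 for everyone, so the Nash equilibrium is zero contribution and the group total is Σ E_j = 31 + 39 + 43 + 38 + 60 + 29 + 54 + 27 + 19 + 29 + 46 = 415.
Each contributed unit returns 1.870 to the group, so the social optimum is full contribution by everyone: group total = 1.870 × 415 = 776.05.
Efficiency loss = (1.870 − 1) × 415 = 361.05.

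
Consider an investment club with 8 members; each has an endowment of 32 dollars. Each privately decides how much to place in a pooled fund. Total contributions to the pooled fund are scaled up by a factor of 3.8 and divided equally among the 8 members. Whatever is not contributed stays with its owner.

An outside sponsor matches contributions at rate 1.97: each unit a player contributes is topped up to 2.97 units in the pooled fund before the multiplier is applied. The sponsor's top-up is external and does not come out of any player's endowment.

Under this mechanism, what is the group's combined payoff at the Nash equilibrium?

2889.22 dollars

Under the mechanism each unit contributed yields 3.8 × 2.97 / 8 = 1.4108 back to its contributor per unit of net cost, which exceeds 1, making full contribution the dominant choice for everyone.
At the Nash equilibrium everyone contributes 32. Group total payoff = 3.8 × 2.97 × 256 = 2889.22.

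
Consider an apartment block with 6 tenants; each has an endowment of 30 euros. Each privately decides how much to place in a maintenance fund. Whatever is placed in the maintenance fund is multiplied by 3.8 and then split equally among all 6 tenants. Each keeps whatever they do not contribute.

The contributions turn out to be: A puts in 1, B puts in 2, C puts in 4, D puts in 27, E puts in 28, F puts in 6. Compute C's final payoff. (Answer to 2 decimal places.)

Total contributed: 1 + 2 + 4 + 27 + 28 + 6 = 68.
Each receives 3.8 × 68 / 6 = 43.07 from the maintenance fund.
C keeps 30 − 4 = 26, so C's payoff is 26 + 43.07 = 69.07.

69.07 euros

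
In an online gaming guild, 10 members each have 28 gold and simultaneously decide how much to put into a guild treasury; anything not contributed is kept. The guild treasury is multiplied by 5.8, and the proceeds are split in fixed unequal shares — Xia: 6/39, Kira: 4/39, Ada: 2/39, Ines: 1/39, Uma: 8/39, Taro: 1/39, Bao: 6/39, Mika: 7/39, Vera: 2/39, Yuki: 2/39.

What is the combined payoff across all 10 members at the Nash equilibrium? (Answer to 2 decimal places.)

Player j's private return per contributed unit is 5.8 × (j's share). Contributing is weakly dominant for j when that share is at least 1/5.8 = 0.1724, and contributing 0 is dominant otherwise.
Uma and Mika are above the threshold, contributing 28 each; the remaining 8 contribute 0. Total contributed: 56.
The guild treasury pays out 5.8 × 56 = 324.80 in total (split across the unequal shares, but the aggregate is all that matters for the group sum).
The 8 free-riders keep 28 each, adding 224. Group total = 224 + 324.80 = 548.80.

548.80 gold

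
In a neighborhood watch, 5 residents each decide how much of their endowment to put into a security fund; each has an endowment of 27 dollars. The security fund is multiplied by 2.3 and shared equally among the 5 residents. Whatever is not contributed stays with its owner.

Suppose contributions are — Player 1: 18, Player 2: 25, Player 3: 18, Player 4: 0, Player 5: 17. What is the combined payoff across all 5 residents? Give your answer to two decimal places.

236.40 dollars

Total contributed: 18 + 25 + 18 + 0 + 17 = 78; total kept: 5 × 27 − 78 = 57.
The security fund pays out 2.3 × 78 = 179.40 in aggregate.
Group total = 57 + 179.40 = 236.40.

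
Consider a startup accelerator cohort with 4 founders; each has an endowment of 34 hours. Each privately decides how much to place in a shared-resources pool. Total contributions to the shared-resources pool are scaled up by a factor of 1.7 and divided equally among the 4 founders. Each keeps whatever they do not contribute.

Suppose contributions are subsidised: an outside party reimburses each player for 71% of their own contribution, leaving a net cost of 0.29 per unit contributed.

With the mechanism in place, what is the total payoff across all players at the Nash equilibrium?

327.76 hours

With the mechanism, a contributed unit returns (1.7/4) / 0.29 = 1.4655 per unit of net cost to the contributor — now above 1 — so contributing fully is weakly dominant for every player.
At the Nash equilibrium everyone contributes 34. Group total payoff = 4 × (34 × 0.71 + 1.7 × 34) = 327.76.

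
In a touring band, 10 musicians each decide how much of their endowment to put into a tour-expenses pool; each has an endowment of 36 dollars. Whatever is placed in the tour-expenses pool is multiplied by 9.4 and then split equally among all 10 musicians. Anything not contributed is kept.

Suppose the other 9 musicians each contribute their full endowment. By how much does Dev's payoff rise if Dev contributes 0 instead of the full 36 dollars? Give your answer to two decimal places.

2.16 dollars

Switching from a contribution of 36 to 0 lets Dev keep an extra 36 dollars, but lowers the tour-expenses pool by 36, which costs Dev their own share of that drop: 9.4/10 × 36 = 33.84.
Net gain = 36 − 33.84 = 2.16. The private return per contributed unit (0.9400) is below 1, so free-riding is indeed the best response regardless of what the others do.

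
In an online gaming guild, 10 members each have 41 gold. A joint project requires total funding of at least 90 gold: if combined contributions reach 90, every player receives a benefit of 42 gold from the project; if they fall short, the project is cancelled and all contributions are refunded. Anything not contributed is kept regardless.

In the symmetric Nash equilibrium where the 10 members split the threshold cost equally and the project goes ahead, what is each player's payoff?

Equal share of the threshold: 90/10 = 9.
At this profile no one gains by cutting their contribution: any cut drops the total below 90, the project is cancelled, contributions are refunded, and the deviator ends with 41, which is less than 41 − 9 + 42 = 74. Contributing more than 9 just wastes the excess. So contributing exactly 9 is a best response.
Each player's payoff: 41 − 9 + 42 = 74.

74 gold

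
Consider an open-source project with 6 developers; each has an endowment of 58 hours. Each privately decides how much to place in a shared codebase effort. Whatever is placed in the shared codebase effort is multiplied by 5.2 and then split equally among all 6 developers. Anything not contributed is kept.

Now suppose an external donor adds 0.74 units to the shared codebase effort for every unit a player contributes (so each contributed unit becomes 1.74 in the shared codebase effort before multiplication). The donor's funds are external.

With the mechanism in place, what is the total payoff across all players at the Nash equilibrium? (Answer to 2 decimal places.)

3148.70 hours

With the mechanism, a contributed unit returns 5.2 × 1.74 / 6 = 1.5080 per unit of net cost to the contributor — now above 1 — so contributing fully is weakly dominant for every player.
At the Nash equilibrium everyone contributes 58. Group total payoff = 5.2 × 1.74 × 348 = 3148.70.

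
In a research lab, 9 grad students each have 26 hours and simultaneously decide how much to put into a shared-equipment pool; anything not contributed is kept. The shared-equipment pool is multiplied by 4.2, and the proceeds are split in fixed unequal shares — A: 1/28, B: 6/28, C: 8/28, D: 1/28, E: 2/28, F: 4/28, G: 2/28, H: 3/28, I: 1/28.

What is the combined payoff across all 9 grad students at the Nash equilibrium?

317.20 hours

A player with share s gets back 4.2·s per unit contributed, so full contribution is dominant for anyone with s > 1/4.2 = 0.2381 and zero contribution is dominant for anyone below.
Only C (8/28) clears that bar, contributing 26; the remaining 8 contribute 0. Total contributed: 26.
The shared-equipment pool pays out 4.2 × 26 = 109.20 in total (split across the unequal shares, but the aggregate is all that matters for the group sum).
The 8 free-riders keep 26 each, adding 208. Group total = 208 + 109.20 = 317.20.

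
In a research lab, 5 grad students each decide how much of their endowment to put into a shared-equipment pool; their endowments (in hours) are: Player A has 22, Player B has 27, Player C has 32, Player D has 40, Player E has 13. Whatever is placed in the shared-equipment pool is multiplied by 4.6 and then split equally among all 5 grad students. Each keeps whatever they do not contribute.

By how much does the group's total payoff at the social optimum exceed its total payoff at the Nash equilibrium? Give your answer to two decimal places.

The private return per contributed unit is 4.6/5 = 0.9200 < 1 for every player regardless of endowment, so the Nash equilibrium is zero contribution and the group total is Σ E_j = 22 + 27 + 32 + 40 + 13 = 134.
Each contributed unit returns 4.600 to the group, so the social optimum is full contribution by everyone: group total = 4.600 × 134 = 616.40.
Efficiency loss = (4.600 − 1) × 134 = 482.40.

482.40 hours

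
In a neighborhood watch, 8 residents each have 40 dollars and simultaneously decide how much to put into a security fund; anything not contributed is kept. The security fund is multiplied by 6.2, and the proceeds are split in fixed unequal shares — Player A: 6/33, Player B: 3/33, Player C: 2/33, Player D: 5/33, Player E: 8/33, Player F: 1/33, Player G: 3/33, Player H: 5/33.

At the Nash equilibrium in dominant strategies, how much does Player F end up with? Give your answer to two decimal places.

55.03 dollars

Player j's private return per contributed unit is 6.2 × (j's share). Contributing is weakly dominant for j when that share is at least 1/6.2 = 0.1613, and contributing 0 is dominant otherwise.
The shares above 0.1613 belong to Player A and Player E, contributing 40 each; the remaining 6 contribute 0. Total contributed: 80.
Player F keeps 40 and receives 6.2 × 80 × 1/33 = 15.03 from the security fund, for a payoff of 55.03.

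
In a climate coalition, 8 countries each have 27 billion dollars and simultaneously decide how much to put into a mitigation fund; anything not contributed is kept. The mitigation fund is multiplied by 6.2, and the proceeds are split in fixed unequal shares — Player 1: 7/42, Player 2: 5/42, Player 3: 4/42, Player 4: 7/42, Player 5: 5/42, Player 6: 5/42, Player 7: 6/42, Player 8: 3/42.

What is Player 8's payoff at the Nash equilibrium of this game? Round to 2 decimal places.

50.91 billion dollars

Each unit j contributes comes back to j as 6.2 × (j's share), so j prefers to contribute only if that share exceeds 1/6.2 = 0.1613; otherwise keeping the unit dominates.
The shares above 0.1613 belong to Player 1 and Player 4, contributing 27 each; the remaining 6 contribute 0. Total contributed: 54.
Player 8 keeps 27 and receives 6.2 × 54 × 3/42 = 23.91 from the mitigation fund, for a payoff of 50.91.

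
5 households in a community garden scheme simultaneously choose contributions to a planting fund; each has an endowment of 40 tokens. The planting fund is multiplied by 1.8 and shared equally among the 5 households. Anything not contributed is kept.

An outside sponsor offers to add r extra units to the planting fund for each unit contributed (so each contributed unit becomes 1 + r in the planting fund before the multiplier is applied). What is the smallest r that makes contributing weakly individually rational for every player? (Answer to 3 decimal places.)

With matching at rate r, one contributed unit becomes (1 + r) in the planting fund and returns 1.8 × (1 + r) / 5 to the contributor.
Setting this equal to 1: 1 + r = 5/1.8 = 2.7778.
So the minimum matching rate is r = 2.7778 − 1 = 1.778.

1.778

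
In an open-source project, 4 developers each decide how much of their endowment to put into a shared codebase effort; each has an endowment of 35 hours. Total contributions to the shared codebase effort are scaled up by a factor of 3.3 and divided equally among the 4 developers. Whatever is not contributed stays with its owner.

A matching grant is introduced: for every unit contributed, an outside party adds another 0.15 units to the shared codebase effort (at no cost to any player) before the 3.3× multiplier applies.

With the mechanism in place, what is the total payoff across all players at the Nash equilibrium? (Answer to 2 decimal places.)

140.00 hours

Even with the mechanism, each unit contributed returns only 3.3 × 1.15 / 4 = 0.9488 per unit of net cost, so contributing nothing is still dominant.
At the Nash equilibrium no one contributes; group total payoff = 4 × 35 = 140.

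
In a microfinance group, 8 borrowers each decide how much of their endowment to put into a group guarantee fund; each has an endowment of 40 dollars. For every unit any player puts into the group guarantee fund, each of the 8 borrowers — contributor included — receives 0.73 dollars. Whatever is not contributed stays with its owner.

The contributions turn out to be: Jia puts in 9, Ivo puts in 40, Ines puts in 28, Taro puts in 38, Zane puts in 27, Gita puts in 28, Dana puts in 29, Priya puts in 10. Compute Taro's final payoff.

Total contributed: 9 + 40 + 28 + 38 + 27 + 28 + 29 + 10 = 209.
Each receives 0.73 × 209 = 152.57 from the group guarantee fund.
Taro keeps 40 − 38 = 2, so Taro's payoff is 2 + 152.57 = 154.57.

154.57 dollars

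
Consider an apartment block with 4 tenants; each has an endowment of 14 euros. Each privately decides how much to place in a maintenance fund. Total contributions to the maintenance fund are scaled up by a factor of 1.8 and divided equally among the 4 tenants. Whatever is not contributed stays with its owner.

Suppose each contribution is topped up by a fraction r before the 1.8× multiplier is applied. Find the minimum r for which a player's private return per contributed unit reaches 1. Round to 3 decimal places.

1.222

With matching at rate r, one contributed unit becomes (1 + r) in the maintenance fund and returns 1.8 × (1 + r) / 4 to the contributor.
Setting this equal to 1: 1 + r = 4/1.8 = 2.2222.
So the minimum matching rate is r = 2.2222 − 1 = 1.222.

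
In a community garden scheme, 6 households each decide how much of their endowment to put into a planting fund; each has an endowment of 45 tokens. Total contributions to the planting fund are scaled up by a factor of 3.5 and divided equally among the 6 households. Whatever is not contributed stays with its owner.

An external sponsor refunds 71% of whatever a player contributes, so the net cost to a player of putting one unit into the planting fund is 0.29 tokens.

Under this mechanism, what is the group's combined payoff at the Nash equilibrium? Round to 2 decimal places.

Under the mechanism each unit contributed yields (3.5/6) / 0.29 = 2.0115 back to its contributor per unit of net cost, which exceeds 1, making full contribution the dominant choice for everyone.
At the Nash equilibrium everyone contributes 45. Group total payoff = 6 × (45 × 0.71 + 3.5 × 45) = 1136.70.

1136.70 tokens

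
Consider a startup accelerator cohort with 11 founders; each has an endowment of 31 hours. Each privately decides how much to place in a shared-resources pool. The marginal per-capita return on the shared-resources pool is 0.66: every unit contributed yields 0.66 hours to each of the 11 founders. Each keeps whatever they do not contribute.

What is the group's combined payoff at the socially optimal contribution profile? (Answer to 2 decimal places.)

2475.66 hours

Each contributed unit returns 7.260 to the group as a whole (0.66 to each of 11 players), which exceeds 1, so the social optimum is full contribution: group total = 7.260 × 341 = 2475.66.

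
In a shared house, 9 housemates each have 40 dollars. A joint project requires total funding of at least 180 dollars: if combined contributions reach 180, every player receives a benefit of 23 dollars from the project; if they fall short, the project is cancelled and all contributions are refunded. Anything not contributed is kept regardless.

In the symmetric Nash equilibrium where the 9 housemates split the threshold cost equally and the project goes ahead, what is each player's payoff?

43 dollars

Equal share of the threshold: 180/9 = 20.
At this profile no one gains by cutting their contribution: any cut drops the total below 180, the project is cancelled, contributions are refunded, and the deviator ends with 40, which is less than 40 − 20 + 23 = 43. Contributing more than 20 just wastes the excess. So contributing exactly 20 is a best response.
Each player's payoff: 40 − 20 + 23 = 43.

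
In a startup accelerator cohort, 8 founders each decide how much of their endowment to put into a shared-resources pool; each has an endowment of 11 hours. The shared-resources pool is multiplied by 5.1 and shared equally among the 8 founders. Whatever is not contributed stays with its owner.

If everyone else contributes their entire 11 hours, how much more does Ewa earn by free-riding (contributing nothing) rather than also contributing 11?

Switching from a contribution of 11 to 0 lets Ewa keep an extra 11 hours, but lowers the shared-resources pool by 11, which costs Ewa their own share of that drop: 5.1/8 × 11 = 7.01.
Net gain = 11 − 7.01 = 3.99. The private return per contributed unit (0.6375) is below 1, so free-riding is indeed the best response regardless of what the others do.

3.99 hours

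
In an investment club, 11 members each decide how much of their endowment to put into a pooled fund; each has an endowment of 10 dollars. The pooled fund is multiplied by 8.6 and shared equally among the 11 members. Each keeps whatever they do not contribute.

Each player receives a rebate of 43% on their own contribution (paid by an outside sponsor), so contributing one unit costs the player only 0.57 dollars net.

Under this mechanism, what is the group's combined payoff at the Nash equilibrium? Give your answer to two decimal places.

993.30 dollars

With the mechanism, a contributed unit returns (8.6/11) / 0.57 = 1.3716 per unit of net cost to the contributor — now above 1 — so contributing fully is weakly dominant for every player.
At the Nash equilibrium everyone contributes 10. Group total payoff = 11 × (10 × 0.43 + 8.6 × 10) = 993.30.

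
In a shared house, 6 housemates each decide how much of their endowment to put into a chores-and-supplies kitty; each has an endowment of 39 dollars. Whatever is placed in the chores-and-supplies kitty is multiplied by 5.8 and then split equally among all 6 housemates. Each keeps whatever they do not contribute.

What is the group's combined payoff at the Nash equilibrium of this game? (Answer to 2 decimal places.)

234.00 dollars

Each contributed unit returns 5.8/6 = 0.9667 to its contributor — below 1 — so contributing 0 is dominant for every player. At the Nash equilibrium everyone keeps their 39, and the group total is 6 × 39 = 234.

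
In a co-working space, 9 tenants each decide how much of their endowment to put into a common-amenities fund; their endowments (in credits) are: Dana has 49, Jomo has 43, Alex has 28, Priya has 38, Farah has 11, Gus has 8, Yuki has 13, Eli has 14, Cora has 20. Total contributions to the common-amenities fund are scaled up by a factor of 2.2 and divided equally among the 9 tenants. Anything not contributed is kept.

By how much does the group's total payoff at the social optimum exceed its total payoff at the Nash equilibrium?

The private return per contributed unit is 2.2/9 = 0.2444 < 1 for every player regardless of endowment, so the Nash equilibrium is zero contribution and the group total is Σ E_j = 49 + 43 + 28 + 38 + 11 + 8 + 13 + 14 + 20 = 224.
Each contributed unit returns 2.200 to the group, so the social optimum is full contribution by everyone: group total = 2.200 × 224 = 492.80.
Efficiency loss = (2.200 − 1) × 224 = 268.80.

268.80 credits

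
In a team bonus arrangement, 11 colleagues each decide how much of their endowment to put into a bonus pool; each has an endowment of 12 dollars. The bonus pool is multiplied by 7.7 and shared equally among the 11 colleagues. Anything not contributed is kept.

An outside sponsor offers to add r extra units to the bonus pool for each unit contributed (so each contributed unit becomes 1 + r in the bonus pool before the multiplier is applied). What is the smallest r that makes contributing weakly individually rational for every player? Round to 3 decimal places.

With matching at rate r, one contributed unit becomes (1 + r) in the bonus pool and returns 7.7 × (1 + r) / 11 to the contributor.
Setting this equal to 1: 1 + r = 11/7.7 = 1.4286.
So the minimum matching rate is r = 1.4286 − 1 = 0.429.

0.429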